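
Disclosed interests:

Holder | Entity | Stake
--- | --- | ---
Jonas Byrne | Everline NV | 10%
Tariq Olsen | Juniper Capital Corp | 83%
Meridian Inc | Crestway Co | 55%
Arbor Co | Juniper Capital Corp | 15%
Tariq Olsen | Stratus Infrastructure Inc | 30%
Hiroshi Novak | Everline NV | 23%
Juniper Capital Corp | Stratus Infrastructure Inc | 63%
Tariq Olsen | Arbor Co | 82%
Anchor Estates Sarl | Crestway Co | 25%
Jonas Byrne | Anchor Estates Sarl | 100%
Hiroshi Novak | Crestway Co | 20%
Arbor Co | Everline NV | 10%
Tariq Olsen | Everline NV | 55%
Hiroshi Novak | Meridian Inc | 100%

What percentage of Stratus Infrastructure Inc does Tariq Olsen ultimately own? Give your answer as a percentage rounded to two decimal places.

Tariq reaches Stratus along 3 paths.
Via Arbor → Juniper: 82% × 15% × 63% = 7.749%.
Via Juniper: 83% × 63% = 52.29%.
Direct stake: 30% = 30%.
Total: 7.749% + 52.29% + 30% = 90.039%.
Rounded: 90.04%.

90.04%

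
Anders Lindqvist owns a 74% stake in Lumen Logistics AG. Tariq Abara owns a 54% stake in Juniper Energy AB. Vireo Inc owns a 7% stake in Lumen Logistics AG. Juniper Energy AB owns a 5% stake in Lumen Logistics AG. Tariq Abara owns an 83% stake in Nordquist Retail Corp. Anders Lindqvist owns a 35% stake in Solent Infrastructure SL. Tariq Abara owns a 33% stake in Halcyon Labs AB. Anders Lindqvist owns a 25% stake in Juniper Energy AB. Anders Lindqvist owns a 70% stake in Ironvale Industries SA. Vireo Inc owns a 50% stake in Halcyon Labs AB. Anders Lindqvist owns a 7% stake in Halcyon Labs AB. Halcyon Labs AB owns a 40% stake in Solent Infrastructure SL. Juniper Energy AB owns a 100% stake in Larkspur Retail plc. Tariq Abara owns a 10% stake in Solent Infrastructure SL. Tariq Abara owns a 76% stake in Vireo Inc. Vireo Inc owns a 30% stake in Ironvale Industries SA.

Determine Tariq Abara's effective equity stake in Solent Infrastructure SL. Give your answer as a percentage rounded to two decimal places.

38.40%

Tariq reaches Solent along 3 paths.
Direct stake: 10% = 10%.
Via Halcyon: 33% × 40% = 13.2%.
Via Vireo → Halcyon: 76% × 50% × 40% = 15.2%.
Total: 10% + 13.2% + 15.2% = 38.4%.
Rounded: 38.40%.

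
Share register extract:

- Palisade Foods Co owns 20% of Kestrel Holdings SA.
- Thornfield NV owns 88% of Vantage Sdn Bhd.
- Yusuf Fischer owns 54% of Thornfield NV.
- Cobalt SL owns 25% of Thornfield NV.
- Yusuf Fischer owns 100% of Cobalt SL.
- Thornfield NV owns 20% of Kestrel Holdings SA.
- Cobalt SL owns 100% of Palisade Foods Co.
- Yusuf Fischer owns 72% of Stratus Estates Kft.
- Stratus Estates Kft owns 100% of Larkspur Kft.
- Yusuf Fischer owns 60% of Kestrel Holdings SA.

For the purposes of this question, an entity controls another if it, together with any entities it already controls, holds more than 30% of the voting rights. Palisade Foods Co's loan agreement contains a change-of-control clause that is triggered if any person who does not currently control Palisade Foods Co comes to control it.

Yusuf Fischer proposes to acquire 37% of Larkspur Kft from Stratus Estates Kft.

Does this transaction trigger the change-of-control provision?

The purchase adds only to Yusuf's holdings (Stratus's stake shrinks), so Yusuf is the only person who could newly come to control Palisade.
Yusuf holds 100% of Cobalt, so Yusuf controls Cobalt.
Cobalt holds 100% of Palisade, so Yusuf controls Palisade.
So Yusuf already controls Palisade before the transaction.
After the purchase, Yusuf holds 37% of Larkspur directly, and Stratus's stake falls to 63%.
Yusuf controlled Palisade already, so this is not a new person acquiring control; every other person's position is unchanged or reduced.
No new person acquires control, so the clause is not triggered.

No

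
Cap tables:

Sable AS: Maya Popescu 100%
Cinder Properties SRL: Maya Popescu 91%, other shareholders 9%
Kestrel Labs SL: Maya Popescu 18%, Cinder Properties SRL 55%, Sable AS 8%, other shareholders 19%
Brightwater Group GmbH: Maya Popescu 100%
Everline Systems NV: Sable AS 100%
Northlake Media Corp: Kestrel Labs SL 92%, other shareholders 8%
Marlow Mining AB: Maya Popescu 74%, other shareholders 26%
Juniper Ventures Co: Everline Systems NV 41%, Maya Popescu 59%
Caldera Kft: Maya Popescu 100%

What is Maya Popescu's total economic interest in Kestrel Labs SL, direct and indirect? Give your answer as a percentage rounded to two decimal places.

Maya reaches Kestrel along 3 paths.
Direct stake: 18% = 18%.
Via Cinder: 91% × 55% = 50.05%.
Via Sable: 100% × 8% = 8%.
Total: 18% + 50.05% + 8% = 76.05%.

76.05%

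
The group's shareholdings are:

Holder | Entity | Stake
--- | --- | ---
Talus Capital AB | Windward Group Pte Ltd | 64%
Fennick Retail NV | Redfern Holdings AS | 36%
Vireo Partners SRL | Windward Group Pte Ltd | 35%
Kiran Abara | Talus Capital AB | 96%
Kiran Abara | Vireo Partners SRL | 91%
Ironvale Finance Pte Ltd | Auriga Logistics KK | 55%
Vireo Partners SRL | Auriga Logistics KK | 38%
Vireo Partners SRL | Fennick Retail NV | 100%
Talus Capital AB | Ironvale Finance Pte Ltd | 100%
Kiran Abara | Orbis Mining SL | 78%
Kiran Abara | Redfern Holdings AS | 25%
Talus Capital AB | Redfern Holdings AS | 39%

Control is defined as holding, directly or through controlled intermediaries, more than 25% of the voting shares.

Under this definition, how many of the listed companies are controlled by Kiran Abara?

Kiran holds 96% of Talus, so Kiran controls Talus.
Kiran holds 91% of Vireo, so Kiran controls Vireo.
Vireo holds 100% of Fennick, so Kiran controls Fennick.
Vireo and Talus together hold 35% + 64% = 99% of Windward, so Kiran controls Windward.
Talus holds 100% of Ironvale, so Kiran controls Ironvale.
Kiran holds 78% of Orbis, so Kiran controls Orbis.
Ironvale and Vireo together hold 55% + 38% = 93% of Auriga, so Kiran controls Auriga.
Talus and Kiran and Fennick together hold 39% + 25% + 36% = 100% of Redfern, so Kiran controls Redfern.
Kiran controls 8 companies.

8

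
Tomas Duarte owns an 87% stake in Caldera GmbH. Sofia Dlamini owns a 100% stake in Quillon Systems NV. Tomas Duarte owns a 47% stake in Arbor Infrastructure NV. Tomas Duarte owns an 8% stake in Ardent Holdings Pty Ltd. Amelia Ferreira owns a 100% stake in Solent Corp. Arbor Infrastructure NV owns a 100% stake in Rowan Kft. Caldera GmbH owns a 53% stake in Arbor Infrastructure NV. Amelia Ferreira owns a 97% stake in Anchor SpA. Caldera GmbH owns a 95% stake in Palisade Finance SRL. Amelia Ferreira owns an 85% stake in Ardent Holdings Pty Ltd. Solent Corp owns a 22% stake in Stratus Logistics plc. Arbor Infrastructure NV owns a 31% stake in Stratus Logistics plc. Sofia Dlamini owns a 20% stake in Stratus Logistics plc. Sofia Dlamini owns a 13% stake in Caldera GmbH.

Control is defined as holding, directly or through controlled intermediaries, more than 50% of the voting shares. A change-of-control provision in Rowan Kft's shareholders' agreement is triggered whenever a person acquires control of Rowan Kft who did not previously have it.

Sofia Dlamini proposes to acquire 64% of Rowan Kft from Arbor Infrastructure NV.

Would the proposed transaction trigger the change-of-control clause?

Yes

The purchase adds only to Sofia's holdings (Arbor's stake shrinks), so Sofia is the only person who could newly come to control Rowan.
Sofia holds 100% of Quillon, so Sofia controls Quillon.
Neither Sofia nor any entity Sofia controls holds any voting interest in Rowan.
So before the transaction, Sofia does not control Rowan.
After the purchase, Sofia holds 64% of Rowan directly, and Arbor's stake falls to 36%.
Sofia holds 64% of Rowan, so Sofia controls Rowan.
Sofia did not control Rowan before and does after, so the clause is triggered.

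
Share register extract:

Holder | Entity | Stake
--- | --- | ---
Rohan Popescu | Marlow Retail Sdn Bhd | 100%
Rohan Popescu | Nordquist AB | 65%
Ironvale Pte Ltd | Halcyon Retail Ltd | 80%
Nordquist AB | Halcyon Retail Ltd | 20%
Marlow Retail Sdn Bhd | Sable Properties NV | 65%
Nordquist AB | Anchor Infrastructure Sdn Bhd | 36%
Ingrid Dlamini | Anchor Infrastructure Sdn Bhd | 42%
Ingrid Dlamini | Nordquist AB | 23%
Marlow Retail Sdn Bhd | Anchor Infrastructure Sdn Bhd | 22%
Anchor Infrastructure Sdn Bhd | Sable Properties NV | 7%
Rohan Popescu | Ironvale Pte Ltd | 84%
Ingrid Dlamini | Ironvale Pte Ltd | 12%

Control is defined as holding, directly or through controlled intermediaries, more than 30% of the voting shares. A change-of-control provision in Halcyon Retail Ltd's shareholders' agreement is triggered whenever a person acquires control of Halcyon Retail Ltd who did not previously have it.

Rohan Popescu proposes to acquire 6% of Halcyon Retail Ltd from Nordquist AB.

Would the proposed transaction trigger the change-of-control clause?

No

The purchase adds only to Rohan's holdings (Nordquist's stake shrinks), so Rohan is the only person who could newly come to control Halcyon.
Rohan holds 65% of Nordquist, so Rohan controls Nordquist.
Rohan holds 84% of Ironvale, so Rohan controls Ironvale.
Ironvale and Nordquist together hold 80% + 20% = 100% of Halcyon, so Rohan controls Halcyon.
So Rohan already controls Halcyon before the transaction.
After the purchase, Rohan holds 6% of Halcyon directly, and Nordquist's stake falls to 14%.
Rohan controlled Halcyon already, so this is not a new person acquiring control; every other person's position is unchanged or reduced.
No new person acquires control, so the clause is not triggered.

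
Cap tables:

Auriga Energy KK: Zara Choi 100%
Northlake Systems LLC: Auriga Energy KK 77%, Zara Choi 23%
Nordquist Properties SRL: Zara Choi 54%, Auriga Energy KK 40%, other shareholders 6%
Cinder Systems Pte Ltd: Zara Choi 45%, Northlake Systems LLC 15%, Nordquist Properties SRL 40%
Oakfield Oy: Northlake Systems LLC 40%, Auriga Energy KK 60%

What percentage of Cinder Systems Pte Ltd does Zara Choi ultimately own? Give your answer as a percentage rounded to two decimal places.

Zara reaches Cinder along 5 paths.
Direct stake: 45% = 45%.
Via Auriga → Northlake: 100% × 77% × 15% = 11.55%.
Via Northlake: 23% × 15% = 3.45%.
Via Nordquist: 54% × 40% = 21.6%.
Via Auriga → Nordquist: 100% × 40% × 40% = 16%.
Total: 45% + 11.55% + 3.45% + 21.6% + 16% = 97.6%.
Rounded: 97.60%.

97.60%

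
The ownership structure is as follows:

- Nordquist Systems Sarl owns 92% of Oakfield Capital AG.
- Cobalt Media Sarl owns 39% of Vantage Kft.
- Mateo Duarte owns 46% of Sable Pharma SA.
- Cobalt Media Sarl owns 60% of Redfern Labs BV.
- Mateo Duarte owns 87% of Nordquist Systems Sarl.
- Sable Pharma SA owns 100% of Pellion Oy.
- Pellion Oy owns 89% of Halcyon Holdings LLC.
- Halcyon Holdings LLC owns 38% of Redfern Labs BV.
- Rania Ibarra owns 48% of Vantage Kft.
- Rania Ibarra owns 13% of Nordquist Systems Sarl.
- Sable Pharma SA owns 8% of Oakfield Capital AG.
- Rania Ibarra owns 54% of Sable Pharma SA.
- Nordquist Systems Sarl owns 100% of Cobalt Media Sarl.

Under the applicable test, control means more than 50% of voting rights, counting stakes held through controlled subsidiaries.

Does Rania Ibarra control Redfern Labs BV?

Rania holds 54% of Sable, so Rania controls Sable.
Sable holds 100% of Pellion, so Rania controls Pellion.
Pellion holds 89% of Halcyon, so Rania controls Halcyon.
In Redfern, Rania's side holds only 38%, not > 50%.
So Rania does not control Redfern.

No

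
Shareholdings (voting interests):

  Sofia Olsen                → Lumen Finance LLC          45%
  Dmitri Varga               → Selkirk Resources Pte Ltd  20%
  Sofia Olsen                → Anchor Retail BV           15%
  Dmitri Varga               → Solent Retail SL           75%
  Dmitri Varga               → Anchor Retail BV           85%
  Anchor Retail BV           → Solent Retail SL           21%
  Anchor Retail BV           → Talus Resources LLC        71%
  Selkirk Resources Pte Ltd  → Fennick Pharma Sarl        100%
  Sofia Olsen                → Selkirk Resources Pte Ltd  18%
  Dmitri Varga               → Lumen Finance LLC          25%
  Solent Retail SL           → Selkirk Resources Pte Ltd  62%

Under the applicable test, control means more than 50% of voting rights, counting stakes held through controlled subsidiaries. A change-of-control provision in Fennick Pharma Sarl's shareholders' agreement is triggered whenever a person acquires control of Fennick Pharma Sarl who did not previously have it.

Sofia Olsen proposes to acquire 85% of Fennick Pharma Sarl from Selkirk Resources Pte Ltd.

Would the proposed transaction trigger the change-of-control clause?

Yes

The purchase adds only to Sofia's holdings (Selkirk's stake shrinks), so Sofia is the only person who could newly come to control Fennick.
Sofia's largest direct stake is 45% in Lumen, which does not meet the threshold, so Sofia controls no company.
Neither Sofia nor any entity Sofia controls holds any voting interest in Fennick.
So before the transaction, Sofia does not control Fennick.
After the purchase, Sofia holds 85% of Fennick directly, and Selkirk's stake falls to 15%.
Sofia holds 85% of Fennick, so Sofia controls Fennick.
Sofia did not control Fennick before and does after, so the clause is triggered.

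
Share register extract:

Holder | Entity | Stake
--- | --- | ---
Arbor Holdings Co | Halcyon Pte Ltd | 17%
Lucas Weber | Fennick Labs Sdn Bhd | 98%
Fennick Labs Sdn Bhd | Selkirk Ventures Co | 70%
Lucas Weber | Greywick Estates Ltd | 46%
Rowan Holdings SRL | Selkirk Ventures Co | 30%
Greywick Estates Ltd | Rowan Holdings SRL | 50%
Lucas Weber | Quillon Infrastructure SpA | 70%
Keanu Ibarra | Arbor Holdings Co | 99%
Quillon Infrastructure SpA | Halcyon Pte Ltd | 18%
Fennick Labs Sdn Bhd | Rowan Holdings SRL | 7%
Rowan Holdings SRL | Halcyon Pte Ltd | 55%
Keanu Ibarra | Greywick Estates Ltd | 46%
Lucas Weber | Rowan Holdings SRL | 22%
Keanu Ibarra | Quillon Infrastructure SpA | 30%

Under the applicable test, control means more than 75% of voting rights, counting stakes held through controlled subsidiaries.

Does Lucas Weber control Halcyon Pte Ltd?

Lucas holds 98% of Fennick, so Lucas controls Fennick.
Neither Lucas nor any entity Lucas controls holds any voting interest in Halcyon.
So Lucas does not control Halcyon.

No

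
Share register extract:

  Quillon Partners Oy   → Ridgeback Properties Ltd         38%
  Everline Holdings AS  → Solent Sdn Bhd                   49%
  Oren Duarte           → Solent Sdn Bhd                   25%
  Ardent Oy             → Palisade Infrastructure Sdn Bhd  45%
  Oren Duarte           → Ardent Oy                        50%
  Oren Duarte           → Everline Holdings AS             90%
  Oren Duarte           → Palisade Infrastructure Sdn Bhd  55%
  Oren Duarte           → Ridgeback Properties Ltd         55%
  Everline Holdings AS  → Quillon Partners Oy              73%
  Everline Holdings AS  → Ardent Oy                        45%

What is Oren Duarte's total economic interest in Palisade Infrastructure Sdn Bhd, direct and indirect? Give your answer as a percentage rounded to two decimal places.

Oren reaches Palisade along 3 paths.
Via Everline → Ardent: 90% × 45% × 45% = 18.225%.
Via Ardent: 50% × 45% = 22.5%.
Direct stake: 55% = 55%.
Total: 18.225% + 22.5% + 55% = 95.725%.
Rounded: 95.73%.

95.73%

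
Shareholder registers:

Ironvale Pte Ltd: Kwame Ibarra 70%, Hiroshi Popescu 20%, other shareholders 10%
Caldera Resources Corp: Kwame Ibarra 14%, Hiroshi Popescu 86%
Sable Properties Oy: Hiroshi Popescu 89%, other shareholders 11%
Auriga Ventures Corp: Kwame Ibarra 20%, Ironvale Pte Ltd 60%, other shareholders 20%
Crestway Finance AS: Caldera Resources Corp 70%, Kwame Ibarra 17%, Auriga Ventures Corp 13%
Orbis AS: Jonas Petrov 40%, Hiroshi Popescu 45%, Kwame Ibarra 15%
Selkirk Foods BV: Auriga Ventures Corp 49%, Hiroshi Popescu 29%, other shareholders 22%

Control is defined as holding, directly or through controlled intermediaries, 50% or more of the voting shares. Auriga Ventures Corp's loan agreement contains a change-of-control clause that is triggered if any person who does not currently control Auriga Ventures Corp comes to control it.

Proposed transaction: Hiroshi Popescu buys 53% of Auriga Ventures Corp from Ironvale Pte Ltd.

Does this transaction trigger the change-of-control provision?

Yes

The purchase adds only to Hiroshi's holdings (Ironvale's stake shrinks), so Hiroshi is the only person who could newly come to control Auriga.
Hiroshi holds 86% of Caldera, so Hiroshi controls Caldera.
Hiroshi holds 89% of Sable, so Hiroshi controls Sable.
Caldera holds 70% of Crestway, so Hiroshi controls Crestway.
Neither Hiroshi nor any entity Hiroshi controls holds any voting interest in Auriga.
So before the transaction, Hiroshi does not control Auriga.
After the purchase, Hiroshi holds 53% of Auriga directly, and Ironvale's stake falls to 7%.
Hiroshi holds 53% of Auriga, so Hiroshi controls Auriga.
Hiroshi did not control Auriga before and does after, so the clause is triggered.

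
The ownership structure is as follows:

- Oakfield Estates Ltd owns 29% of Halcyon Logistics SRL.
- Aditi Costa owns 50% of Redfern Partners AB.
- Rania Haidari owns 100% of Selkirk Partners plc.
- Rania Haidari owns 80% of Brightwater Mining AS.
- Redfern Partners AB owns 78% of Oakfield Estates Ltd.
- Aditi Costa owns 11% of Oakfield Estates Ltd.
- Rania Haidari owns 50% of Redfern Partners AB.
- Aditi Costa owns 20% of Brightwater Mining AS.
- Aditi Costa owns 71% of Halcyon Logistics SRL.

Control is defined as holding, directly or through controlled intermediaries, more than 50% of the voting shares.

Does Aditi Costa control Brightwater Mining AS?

Aditi holds 71% of Halcyon, so Aditi controls Halcyon.
In Brightwater, Aditi's side holds only 20%, not > 50%.
So Aditi does not control Brightwater.

No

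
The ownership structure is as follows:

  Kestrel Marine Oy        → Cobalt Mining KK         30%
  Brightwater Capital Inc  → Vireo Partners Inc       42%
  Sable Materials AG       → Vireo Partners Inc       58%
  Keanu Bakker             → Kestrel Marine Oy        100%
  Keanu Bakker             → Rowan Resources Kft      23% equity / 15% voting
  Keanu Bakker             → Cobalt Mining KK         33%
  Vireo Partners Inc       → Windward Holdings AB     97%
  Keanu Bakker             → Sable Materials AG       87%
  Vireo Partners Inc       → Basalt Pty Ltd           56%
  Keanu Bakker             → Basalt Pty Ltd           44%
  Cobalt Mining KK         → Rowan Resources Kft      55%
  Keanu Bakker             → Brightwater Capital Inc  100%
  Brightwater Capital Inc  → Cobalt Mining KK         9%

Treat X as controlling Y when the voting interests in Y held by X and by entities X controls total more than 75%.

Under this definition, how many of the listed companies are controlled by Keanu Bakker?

Keanu holds 100% of Brightwater, so Keanu controls Brightwater.
Keanu holds 100% of Kestrel, so Keanu controls Kestrel.
Keanu holds 87% of Sable, so Keanu controls Sable.
Sable and Brightwater together hold 58% + 42% = 100% of Vireo, so Keanu controls Vireo.
Vireo holds 97% of Windward, so Keanu controls Windward.
Vireo and Keanu together hold 56% + 44% = 100% of Basalt, so Keanu controls Basalt.
No other company's threshold is met.
Keanu controls 6 companies.

6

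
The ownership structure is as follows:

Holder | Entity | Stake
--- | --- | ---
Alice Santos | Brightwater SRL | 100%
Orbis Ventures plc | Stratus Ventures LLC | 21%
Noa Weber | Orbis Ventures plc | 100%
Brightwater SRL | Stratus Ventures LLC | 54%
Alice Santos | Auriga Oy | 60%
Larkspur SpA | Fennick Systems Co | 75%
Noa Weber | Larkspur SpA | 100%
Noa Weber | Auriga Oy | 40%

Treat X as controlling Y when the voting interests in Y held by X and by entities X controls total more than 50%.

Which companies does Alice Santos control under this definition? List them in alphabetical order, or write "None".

Alice holds 60% of Auriga, so Alice controls Auriga.
Alice holds 100% of Brightwater, so Alice controls Brightwater.
Brightwater holds 54% of Stratus, so Alice controls Stratus.
No other company's threshold is met.

Auriga Oy, Brightwater SRL, Stratus Ventures LLC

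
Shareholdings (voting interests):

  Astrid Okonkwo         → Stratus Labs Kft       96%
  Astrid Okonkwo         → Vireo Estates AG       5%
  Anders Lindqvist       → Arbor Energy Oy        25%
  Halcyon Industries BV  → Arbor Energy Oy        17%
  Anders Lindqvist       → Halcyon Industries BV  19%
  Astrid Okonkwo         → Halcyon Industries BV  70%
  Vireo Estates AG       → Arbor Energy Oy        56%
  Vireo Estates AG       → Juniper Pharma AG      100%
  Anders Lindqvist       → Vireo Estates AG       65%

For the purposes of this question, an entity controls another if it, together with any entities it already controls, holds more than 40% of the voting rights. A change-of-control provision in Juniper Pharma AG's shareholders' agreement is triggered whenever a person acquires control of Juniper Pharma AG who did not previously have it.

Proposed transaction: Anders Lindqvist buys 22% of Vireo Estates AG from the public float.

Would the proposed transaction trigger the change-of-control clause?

No

The purchase changes only Anders's holdings, so Anders is the only person who could newly come to control Juniper.
Anders holds 65% of Vireo, so Anders controls Vireo.
Vireo holds 100% of Juniper, so Anders controls Juniper.
So Anders already controls Juniper before the transaction.
After the purchase, Anders's direct stake in Vireo rises to 65% + 22% = 87%.
Anders controlled Juniper already, so this is not a new person acquiring control; every other person's position is unchanged or reduced.
No new person acquires control, so the clause is not triggered.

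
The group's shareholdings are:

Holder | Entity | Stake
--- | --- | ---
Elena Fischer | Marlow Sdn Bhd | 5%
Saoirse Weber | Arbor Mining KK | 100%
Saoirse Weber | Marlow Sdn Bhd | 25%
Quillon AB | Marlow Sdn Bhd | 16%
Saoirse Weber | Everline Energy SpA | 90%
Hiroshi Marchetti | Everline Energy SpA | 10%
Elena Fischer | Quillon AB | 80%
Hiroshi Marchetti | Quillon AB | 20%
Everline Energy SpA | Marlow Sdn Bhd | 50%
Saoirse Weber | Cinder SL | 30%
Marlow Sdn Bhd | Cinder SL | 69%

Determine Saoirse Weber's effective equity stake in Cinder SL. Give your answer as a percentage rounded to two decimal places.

Saoirse reaches Cinder along 3 paths.
Via Everline → Marlow: 90% × 50% × 69% = 31.05%.
Via Marlow: 25% × 69% = 17.25%.
Direct stake: 30% = 30%.
Total: 31.05% + 17.25% + 30% = 78.3%.
Rounded: 78.30%.

78.30%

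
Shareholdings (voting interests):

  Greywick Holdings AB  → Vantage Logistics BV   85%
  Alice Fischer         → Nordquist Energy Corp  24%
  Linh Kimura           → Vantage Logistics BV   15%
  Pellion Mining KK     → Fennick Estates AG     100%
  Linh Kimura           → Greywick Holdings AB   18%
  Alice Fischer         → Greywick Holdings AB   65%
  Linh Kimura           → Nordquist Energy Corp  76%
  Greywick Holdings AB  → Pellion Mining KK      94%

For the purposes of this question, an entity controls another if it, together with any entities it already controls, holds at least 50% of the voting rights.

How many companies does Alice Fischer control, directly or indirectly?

Alice holds 65% of Greywick, so Alice controls Greywick.
Greywick holds 85% of Vantage, so Alice controls Vantage.
Greywick holds 94% of Pellion, so Alice controls Pellion.
Pellion holds 100% of Fennick, so Alice controls Fennick.
No other company's threshold is met.
Alice controls 4 companies.

4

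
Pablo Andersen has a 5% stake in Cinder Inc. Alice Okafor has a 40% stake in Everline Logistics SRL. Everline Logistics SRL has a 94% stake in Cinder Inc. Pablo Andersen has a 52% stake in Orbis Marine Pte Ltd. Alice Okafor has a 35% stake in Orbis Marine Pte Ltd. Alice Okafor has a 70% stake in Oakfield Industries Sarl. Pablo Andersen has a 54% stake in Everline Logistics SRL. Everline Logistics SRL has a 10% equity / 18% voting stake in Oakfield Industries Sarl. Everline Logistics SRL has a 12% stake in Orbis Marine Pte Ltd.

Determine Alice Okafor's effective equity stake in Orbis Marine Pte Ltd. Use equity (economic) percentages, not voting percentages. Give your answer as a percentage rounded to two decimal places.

39.80%

Alice reaches Orbis along 2 paths.
Direct stake: 35% = 35%.
Via Everline: 40% × 12% = 4.8%.
Total: 35% + 4.8% = 39.8%.
Rounded: 39.80%.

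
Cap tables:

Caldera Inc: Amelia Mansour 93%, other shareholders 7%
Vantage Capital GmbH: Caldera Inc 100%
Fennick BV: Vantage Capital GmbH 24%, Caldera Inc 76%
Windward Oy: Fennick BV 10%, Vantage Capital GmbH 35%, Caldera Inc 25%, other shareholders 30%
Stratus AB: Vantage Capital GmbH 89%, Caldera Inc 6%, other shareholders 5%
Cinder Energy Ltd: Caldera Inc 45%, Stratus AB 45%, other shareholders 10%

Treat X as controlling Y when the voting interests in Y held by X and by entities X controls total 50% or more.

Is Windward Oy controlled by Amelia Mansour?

Yes

Amelia holds 93% of Caldera, so Amelia controls Caldera.
Caldera holds 100% of Vantage, so Amelia controls Vantage.
Vantage and Caldera together hold 24% + 76% = 100% of Fennick, so Amelia controls Fennick.
Fennick and Vantage and Caldera together hold 10% + 35% + 25% = 70% of Windward, so Amelia controls Windward.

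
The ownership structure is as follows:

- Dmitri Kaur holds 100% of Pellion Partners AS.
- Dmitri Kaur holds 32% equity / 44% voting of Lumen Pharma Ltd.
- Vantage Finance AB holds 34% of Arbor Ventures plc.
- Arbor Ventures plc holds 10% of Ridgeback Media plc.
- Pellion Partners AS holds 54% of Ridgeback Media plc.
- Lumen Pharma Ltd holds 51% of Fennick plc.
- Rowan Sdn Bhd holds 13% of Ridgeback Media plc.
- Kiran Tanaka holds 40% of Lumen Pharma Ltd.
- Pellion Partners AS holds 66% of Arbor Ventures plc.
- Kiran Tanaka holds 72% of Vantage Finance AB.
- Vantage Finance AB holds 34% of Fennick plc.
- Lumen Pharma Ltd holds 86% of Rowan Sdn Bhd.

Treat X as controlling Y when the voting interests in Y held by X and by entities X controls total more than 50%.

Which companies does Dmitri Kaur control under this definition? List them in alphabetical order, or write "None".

Arbor Ventures plc, Pellion Partners AS, Ridgeback Media plc

Dmitri holds 100% of Pellion, so Dmitri controls Pellion.
Pellion holds 66% of Arbor, so Dmitri controls Arbor.
Arbor and Pellion together hold 10% + 54% = 64% of Ridgeback, so Dmitri controls Ridgeback.
No other company's threshold is met.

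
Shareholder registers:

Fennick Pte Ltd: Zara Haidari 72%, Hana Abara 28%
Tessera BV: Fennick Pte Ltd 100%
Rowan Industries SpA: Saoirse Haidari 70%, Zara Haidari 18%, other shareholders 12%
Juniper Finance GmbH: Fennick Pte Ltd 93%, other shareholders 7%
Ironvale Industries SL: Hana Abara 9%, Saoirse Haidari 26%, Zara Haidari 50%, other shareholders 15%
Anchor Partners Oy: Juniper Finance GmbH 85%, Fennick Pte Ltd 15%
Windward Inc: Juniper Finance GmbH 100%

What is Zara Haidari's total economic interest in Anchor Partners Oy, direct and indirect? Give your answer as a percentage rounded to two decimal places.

67.72%

Zara reaches Anchor along 2 paths.
Via Fennick → Juniper: 72% × 93% × 85% = 56.916%.
Via Fennick: 72% × 15% = 10.8%.
Total: 56.916% + 10.8% = 67.716%.
Rounded: 67.72%.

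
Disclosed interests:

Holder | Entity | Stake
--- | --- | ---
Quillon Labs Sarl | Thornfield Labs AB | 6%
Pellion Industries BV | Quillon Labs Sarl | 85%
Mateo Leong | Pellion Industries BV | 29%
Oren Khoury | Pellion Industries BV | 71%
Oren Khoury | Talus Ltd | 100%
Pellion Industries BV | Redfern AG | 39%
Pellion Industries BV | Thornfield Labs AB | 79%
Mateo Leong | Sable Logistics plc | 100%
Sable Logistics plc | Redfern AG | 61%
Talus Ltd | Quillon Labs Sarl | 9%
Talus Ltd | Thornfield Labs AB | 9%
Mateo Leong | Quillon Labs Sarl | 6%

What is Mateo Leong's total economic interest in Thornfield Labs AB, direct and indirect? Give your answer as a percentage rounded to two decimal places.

Mateo reaches Thornfield along 3 paths.
Via Pellion: 29% × 79% = 22.91%.
Via Pellion → Quillon: 29% × 85% × 6% = 1.479%.
Via Quillon: 6% × 6% = 0.36%.
Total: 22.91% + 1.479% + 0.36% = 24.749%.
Rounded: 24.75%.

24.75%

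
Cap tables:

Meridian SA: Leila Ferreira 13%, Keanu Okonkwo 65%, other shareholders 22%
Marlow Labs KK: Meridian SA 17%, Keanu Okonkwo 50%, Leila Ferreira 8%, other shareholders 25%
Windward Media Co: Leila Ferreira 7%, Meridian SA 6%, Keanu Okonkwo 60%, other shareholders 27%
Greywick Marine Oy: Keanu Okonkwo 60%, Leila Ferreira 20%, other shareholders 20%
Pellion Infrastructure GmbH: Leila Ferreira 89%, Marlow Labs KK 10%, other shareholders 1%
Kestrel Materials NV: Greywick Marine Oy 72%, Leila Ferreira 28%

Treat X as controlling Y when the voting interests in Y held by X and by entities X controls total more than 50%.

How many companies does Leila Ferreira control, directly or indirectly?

1

Leila holds 89% of Pellion, so Leila controls Pellion.
No other company's threshold is met.
Leila controls 1 company.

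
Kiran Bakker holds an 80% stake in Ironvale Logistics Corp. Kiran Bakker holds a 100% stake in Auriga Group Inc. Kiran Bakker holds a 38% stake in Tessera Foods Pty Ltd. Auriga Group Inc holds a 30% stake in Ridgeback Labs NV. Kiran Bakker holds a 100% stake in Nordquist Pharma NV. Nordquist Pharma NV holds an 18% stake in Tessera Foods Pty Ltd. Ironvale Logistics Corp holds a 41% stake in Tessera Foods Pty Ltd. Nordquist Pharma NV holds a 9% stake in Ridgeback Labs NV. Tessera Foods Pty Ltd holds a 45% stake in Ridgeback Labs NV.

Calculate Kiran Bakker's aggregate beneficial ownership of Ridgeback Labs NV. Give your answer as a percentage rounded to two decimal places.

Kiran reaches Ridgeback along 5 paths.
Via Nordquist: 100% × 9% = 9%.
Via Auriga: 100% × 30% = 30%.
Via Tessera: 38% × 45% = 17.1%.
Via Ironvale → Tessera: 80% × 41% × 45% = 14.76%.
Via Nordquist → Tessera: 100% × 18% × 45% = 8.1%.
Total: 9% + 30% + 17.1% + 14.76% + 8.1% = 78.96%.

78.96%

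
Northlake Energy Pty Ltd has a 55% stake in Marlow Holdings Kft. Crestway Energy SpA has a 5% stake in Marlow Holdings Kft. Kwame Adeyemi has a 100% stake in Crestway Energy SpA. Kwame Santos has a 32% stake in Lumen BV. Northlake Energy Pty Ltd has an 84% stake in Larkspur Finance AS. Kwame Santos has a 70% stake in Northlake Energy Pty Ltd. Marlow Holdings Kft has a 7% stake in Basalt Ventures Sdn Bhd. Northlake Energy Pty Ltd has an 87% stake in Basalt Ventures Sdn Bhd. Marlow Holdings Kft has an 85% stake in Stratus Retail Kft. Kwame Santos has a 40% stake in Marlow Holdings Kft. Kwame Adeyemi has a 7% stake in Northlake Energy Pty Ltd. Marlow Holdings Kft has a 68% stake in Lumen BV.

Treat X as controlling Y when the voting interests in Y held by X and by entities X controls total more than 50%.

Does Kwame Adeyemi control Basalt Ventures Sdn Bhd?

Kwame Adeyemi holds 100% of Crestway, so Kwame Adeyemi controls Crestway.
Neither Kwame Adeyemi nor any entity Kwame Adeyemi controls holds any voting interest in Basalt.
So Kwame Adeyemi does not control Basalt.

No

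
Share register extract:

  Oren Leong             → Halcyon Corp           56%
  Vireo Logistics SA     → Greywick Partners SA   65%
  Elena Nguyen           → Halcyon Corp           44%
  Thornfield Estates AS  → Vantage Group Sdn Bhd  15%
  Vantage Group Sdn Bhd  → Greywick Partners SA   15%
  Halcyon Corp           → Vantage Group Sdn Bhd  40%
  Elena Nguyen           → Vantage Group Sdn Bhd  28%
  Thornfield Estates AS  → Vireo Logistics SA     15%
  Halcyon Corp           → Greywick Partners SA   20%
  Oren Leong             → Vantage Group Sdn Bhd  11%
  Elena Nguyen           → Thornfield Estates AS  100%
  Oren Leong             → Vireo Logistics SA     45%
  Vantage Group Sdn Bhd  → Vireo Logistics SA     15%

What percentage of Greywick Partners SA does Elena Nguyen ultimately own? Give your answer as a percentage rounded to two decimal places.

Elena reaches Greywick along 8 paths.
Via Halcyon → Vantage: 44% × 40% × 15% = 2.64%.
Via Thornfield → Vantage: 100% × 15% × 15% = 2.25%.
Via Vantage: 28% × 15% = 4.2%.
Via Halcyon → Vantage → Vireo: 44% × 40% × 15% × 65% = 1.716%.
Via Thornfield → Vantage → Vireo: 100% × 15% × 15% × 65% = 1.4625%.
Via Vantage → Vireo: 28% × 15% × 65% = 2.73%.
Via Thornfield → Vireo: 100% × 15% × 65% = 9.75%.
Via Halcyon: 44% × 20% = 8.8%.
Total: 2.64% + 2.25% + 4.2% + 1.716% + 1.4625% + 2.73% + 9.75% + 8.8% = 33.5485%.
Rounded: 33.55%.

33.55%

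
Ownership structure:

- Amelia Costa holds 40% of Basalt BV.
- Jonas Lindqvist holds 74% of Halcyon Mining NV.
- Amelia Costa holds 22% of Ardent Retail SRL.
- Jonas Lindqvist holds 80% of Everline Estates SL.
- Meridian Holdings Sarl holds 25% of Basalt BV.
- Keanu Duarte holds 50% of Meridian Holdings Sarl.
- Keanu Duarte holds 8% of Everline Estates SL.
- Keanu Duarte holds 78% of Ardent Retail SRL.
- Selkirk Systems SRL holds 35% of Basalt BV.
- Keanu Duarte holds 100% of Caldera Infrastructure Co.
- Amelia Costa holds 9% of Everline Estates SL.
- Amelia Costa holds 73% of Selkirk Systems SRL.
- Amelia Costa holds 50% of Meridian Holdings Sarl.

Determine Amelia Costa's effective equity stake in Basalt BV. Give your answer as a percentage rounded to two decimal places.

Amelia reaches Basalt along 3 paths.
Via Meridian: 50% × 25% = 12.5%.
Direct stake: 40% = 40%.
Via Selkirk: 73% × 35% = 25.55%.
Total: 12.5% + 40% + 25.55% = 78.05%.

78.05%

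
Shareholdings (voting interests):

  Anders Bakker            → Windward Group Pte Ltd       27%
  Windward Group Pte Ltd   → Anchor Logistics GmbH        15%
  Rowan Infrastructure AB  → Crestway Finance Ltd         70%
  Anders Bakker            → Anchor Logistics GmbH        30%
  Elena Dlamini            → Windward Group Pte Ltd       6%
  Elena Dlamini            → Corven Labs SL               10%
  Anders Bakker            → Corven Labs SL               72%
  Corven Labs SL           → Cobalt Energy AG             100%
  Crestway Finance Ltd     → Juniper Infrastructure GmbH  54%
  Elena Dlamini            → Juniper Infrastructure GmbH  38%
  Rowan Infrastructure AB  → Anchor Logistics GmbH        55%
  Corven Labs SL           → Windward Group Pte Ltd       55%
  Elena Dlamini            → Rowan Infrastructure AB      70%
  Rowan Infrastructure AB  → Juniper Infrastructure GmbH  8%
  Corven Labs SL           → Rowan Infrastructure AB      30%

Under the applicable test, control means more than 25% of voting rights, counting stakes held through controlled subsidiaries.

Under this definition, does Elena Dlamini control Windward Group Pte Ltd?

Elena holds 70% of Rowan, so Elena controls Rowan.
Rowan holds 55% of Anchor, so Elena controls Anchor.
Rowan holds 70% of Crestway, so Elena controls Crestway.
Crestway and Elena and Rowan together hold 54% + 38% + 8% = 100% of Juniper, so Elena controls Juniper.
In Windward, Elena's side holds only 6%, not > 25%.
So Elena does not control Windward.

No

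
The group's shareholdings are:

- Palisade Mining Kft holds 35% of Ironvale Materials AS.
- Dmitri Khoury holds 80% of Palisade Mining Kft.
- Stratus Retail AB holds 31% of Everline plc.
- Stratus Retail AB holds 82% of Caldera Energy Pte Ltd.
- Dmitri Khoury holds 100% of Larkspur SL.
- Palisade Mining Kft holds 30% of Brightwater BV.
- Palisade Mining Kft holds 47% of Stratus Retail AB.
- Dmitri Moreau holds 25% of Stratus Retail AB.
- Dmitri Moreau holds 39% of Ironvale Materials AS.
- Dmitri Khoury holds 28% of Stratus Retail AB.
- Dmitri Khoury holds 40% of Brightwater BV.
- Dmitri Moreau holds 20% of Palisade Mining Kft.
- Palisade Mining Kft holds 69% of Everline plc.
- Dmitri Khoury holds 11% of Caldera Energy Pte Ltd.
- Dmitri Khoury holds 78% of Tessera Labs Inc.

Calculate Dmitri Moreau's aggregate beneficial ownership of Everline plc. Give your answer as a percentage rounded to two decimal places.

Dmitri Moreau reaches Everline along 3 paths.
Via Palisade: 20% × 69% = 13.8%.
Via Palisade → Stratus: 20% × 47% × 31% = 2.914%.
Via Stratus: 25% × 31% = 7.75%.
Total: 13.8% + 2.914% + 7.75% = 24.464%.
Rounded: 24.46%.

24.46%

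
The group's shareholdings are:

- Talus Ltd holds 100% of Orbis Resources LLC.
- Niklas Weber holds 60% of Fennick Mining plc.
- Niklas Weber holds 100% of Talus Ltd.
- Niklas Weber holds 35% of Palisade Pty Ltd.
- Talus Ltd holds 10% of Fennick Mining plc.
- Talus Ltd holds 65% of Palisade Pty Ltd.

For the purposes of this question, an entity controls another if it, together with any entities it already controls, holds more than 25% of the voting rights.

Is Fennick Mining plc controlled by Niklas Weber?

Yes

Niklas holds 100% of Talus, so Niklas controls Talus.
Talus and Niklas together hold 10% + 60% = 70% of Fennick, so Niklas controls Fennick.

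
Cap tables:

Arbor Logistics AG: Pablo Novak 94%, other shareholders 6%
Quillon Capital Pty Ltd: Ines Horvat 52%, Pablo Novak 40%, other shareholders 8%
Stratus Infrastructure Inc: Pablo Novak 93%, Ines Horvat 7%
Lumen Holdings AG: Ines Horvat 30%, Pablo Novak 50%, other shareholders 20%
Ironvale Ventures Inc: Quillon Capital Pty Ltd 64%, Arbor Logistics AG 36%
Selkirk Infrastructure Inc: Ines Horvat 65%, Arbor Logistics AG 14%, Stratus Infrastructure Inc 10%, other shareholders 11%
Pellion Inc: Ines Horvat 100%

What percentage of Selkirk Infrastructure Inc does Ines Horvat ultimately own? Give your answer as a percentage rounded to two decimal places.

65.70%

Ines reaches Selkirk along 2 paths.
Direct stake: 65% = 65%.
Via Stratus: 7% × 10% = 0.7%.
Total: 65% + 0.7% = 65.7%.
Rounded: 65.70%.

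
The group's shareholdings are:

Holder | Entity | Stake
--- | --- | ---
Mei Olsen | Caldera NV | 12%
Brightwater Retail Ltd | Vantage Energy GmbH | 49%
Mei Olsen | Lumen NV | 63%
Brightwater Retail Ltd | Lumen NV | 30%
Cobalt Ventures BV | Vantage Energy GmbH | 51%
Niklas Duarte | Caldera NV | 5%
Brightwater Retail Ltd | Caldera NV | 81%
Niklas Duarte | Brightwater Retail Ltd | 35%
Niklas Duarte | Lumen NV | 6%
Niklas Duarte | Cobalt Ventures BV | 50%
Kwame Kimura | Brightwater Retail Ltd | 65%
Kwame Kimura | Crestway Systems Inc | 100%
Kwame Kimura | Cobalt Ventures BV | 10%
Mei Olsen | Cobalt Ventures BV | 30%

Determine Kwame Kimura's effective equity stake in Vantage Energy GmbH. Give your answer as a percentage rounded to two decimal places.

36.95%

Kwame reaches Vantage along 2 paths.
Via Brightwater: 65% × 49% = 31.85%.
Via Cobalt: 10% × 51% = 5.1%.
Total: 31.85% + 5.1% = 36.95%.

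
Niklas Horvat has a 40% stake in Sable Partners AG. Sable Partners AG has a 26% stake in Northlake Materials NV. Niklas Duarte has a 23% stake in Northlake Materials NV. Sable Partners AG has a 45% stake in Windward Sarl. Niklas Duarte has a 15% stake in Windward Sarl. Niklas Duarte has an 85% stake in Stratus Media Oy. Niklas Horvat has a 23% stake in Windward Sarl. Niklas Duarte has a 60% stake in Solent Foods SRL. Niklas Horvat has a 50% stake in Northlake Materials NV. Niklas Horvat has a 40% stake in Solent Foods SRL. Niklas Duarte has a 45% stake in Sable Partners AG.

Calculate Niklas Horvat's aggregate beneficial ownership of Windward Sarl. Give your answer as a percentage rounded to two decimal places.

Niklas Horvat reaches Windward along 2 paths.
Via Sable: 40% × 45% = 18%.
Direct stake: 23% = 23%.
Total: 18% + 23% = 41%.
Rounded: 41.00%.

41.00%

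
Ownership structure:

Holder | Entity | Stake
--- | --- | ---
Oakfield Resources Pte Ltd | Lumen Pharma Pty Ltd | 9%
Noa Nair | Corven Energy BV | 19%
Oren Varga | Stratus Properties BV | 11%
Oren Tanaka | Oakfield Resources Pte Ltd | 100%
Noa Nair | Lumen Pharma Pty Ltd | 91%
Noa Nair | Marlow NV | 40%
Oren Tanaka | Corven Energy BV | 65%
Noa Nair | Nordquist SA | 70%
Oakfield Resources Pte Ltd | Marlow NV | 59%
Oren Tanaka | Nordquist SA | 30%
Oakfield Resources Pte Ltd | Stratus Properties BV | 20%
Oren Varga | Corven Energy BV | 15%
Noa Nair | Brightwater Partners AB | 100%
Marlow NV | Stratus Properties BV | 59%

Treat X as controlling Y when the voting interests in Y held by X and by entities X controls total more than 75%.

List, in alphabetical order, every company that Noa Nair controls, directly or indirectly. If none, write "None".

Brightwater Partners AB, Lumen Pharma Pty Ltd

Noa holds 91% of Lumen, so Noa controls Lumen.
Noa holds 100% of Brightwater, so Noa controls Brightwater.
No other company's threshold is met.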